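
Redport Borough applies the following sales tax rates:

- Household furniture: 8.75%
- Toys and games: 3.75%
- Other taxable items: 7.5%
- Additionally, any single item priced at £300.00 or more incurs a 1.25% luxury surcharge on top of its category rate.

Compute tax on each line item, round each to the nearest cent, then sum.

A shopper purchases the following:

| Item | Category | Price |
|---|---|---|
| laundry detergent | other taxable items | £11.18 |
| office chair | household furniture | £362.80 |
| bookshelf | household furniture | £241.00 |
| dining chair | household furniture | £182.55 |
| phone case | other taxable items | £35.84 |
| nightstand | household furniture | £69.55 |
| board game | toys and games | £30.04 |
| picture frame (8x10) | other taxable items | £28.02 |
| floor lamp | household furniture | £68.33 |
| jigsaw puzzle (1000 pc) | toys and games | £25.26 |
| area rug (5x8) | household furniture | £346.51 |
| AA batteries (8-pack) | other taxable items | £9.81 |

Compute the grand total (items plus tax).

Laundry detergent £11.18: other taxable items → 7.5% → £0.84
Office chair £362.80: household furniture → 8.75% + 1.25% surcharge = 10% → £36.28
Bookshelf £241.00: household furniture → 8.75% → £21.09
Dining chair £182.55: household furniture → 8.75% → £15.97
Phone case £35.84: other taxable items → 7.5% → £2.69
Nightstand £69.55: household furniture → 8.75% → £6.09
Board game £30.04: toys and games → 3.75% → £1.13
Picture frame (8x10) £28.02: other taxable items → 7.5% → £2.10
Floor lamp £68.33: household furniture → 8.75% → £5.98
Jigsaw puzzle (1000 pc) £25.26: toys and games → 3.75% → £0.95
Area rug (5x8) £346.51: household furniture → 8.75% + 1.25% surcharge = 10% → £34.65
AA batteries (8-pack) £9.81: other taxable items → 7.5% → £0.74
Subtotal = £1410.89; tax = £128.51; total due = £1539.40

£1539.40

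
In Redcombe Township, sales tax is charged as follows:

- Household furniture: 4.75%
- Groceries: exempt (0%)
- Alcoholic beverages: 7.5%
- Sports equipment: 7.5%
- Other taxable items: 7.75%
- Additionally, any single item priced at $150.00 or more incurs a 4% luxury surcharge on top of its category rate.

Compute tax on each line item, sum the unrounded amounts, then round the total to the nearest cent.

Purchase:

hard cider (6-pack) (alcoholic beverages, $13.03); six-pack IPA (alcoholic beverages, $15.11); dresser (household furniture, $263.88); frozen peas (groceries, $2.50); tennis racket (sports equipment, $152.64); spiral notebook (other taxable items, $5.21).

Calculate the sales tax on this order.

Hard cider (6-pack) $13.03: alcoholic beverages → 7.5% → $0.97725
Six-pack IPA $15.11: alcoholic beverages → 7.5% → $1.13325
Dresser $263.88: household furniture → 4.75% + 4% surcharge = 8.75% → $23.0895
Frozen peas $2.50: groceries → 0% → $0.00
Tennis racket $152.64: sports equipment → 7.5% + 4% surcharge = 11.5% → $17.5536
Spiral notebook $5.21: other taxable items → 7.75% → $0.403775
Unrounded tax sum = $43.157375 → $43.16

$43.16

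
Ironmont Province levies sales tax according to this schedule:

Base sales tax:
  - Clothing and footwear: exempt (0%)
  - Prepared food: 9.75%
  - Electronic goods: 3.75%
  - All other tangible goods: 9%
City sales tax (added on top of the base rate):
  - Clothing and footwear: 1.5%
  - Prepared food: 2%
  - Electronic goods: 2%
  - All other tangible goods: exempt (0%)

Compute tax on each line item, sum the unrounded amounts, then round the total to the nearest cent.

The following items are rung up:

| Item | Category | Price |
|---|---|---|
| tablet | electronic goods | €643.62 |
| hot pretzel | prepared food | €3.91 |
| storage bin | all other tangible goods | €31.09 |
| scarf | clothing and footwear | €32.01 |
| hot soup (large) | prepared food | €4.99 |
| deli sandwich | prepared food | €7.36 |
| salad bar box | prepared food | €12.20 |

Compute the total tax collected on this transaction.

€43.63

Tablet €643.62: electronic goods → 3.75% + 2% city = 5.75% → €37.00815
Hot pretzel €3.91: prepared food → 9.75% + 2% city = 11.75% → €0.459425
Storage bin €31.09: all other tangible goods → 9% + 0% city = 9% → €2.7981
Scarf €32.01: clothing and footwear → 0% + 1.5% city = 1.5% → €0.48015
Hot soup (large) €4.99: prepared food → 9.75% + 2% city = 11.75% → €0.586325
Deli sandwich €7.36: prepared food → 9.75% + 2% city = 11.75% → €0.8648
Salad bar box €12.20: prepared food → 9.75% + 2% city = 11.75% → €1.4335
Unrounded tax sum = €43.63045 → €43.63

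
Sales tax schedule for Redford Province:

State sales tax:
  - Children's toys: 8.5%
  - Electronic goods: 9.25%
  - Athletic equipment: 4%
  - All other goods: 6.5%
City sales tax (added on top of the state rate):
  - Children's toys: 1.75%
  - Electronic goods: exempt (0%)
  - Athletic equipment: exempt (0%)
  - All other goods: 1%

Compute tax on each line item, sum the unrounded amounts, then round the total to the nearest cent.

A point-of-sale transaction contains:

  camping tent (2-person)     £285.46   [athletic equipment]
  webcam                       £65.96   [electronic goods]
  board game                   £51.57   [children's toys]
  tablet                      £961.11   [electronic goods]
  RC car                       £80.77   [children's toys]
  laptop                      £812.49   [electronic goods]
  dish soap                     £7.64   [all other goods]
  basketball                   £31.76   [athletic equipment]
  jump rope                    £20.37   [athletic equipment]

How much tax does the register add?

£197.80

Camping tent (2-person) £285.46: athletic equipment → 4% + 0% city = 4% → £11.4184
Webcam £65.96: electronic goods → 9.25% + 0% city = 9.25% → £6.1013
Board game £51.57: children's toys → 8.5% + 1.75% city = 10.25% → £5.285925
Tablet £961.11: electronic goods → 9.25% + 0% city = 9.25% → £88.902675
RC car £80.77: children's toys → 8.5% + 1.75% city = 10.25% → £8.278925
Laptop £812.49: electronic goods → 9.25% + 0% city = 9.25% → £75.155325
Dish soap £7.64: all other goods → 6.5% + 1% city = 7.5% → £0.573
Basketball £31.76: athletic equipment → 4% + 0% city = 4% → £1.2704
Jump rope £20.37: athletic equipment → 4% + 0% city = 4% → £0.8148
Unrounded tax sum = £197.80075 → £197.80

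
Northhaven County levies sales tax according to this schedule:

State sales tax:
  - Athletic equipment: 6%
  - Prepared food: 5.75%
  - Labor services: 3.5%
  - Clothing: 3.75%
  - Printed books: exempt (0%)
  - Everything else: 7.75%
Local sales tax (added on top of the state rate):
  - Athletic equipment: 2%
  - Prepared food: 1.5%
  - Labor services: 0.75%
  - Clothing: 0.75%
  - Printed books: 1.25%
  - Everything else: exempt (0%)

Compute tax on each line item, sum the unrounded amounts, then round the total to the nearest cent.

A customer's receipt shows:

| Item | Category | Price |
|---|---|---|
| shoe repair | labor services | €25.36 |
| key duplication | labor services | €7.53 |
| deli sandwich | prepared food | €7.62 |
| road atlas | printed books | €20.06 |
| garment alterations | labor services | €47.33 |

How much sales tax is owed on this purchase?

Shoe repair €25.36: labor services → 3.5% + 0.75% local = 4.25% → €1.0778
Key duplication €7.53: labor services → 3.5% + 0.75% local = 4.25% → €0.320025
Deli sandwich €7.62: prepared food → 5.75% + 1.5% local = 7.25% → €0.55245
Road atlas €20.06: printed books → 0% + 1.25% local = 1.25% → €0.25075
Garment alterations €47.33: labor services → 3.5% + 0.75% local = 4.25% → €2.011525
Unrounded tax sum = €4.21255 → €4.21

€4.21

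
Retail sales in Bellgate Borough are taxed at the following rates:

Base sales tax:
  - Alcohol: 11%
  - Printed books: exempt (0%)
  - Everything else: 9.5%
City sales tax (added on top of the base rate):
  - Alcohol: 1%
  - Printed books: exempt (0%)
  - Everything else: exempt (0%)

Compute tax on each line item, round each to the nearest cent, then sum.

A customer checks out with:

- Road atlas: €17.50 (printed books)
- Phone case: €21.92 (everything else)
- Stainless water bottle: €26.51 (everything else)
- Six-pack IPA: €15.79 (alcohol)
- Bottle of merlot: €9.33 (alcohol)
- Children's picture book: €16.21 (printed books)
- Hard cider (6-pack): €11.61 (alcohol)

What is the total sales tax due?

€9.00

Road atlas €17.50: printed books → 0% + 0% city = 0% → €0.00
Phone case €21.92: everything else → 9.5% + 0% city = 9.5% → €2.08
Stainless water bottle €26.51: everything else → 9.5% + 0% city = 9.5% → €2.52
Six-pack IPA €15.79: alcohol → 11% + 1% city = 12% → €1.89
Bottle of merlot €9.33: alcohol → 11% + 1% city = 12% → €1.12
Children's picture book €16.21: printed books → 0% + 0% city = 0% → €0.00
Hard cider (6-pack) €11.61: alcohol → 11% + 1% city = 12% → €1.39
Total tax = €2.08 + €2.52 + €1.89 + €1.12 + €1.39 = €9.00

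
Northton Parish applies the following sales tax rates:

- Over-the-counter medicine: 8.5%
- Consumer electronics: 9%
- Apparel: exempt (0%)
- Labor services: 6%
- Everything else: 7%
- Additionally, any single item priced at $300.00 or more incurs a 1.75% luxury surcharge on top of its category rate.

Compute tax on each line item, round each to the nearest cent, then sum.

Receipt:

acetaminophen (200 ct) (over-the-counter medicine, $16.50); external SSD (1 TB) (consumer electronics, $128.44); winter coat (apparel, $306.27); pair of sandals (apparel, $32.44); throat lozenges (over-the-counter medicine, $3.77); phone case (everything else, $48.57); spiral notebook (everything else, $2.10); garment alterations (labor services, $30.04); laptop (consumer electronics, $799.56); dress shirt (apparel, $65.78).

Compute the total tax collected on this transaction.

Acetaminophen (200 ct) $16.50: over-the-counter medicine → 8.5% → $1.40
External SSD (1 TB) $128.44: consumer electronics → 9% → $11.56
Winter coat $306.27: apparel → 0% + 1.75% surcharge = 1.75% → $5.36
Pair of sandals $32.44: apparel → 0% → $0.00
Throat lozenges $3.77: over-the-counter medicine → 8.5% → $0.32
Phone case $48.57: everything else → 7% → $3.40
Spiral notebook $2.10: everything else → 7% → $0.15
Garment alterations $30.04: labor services → 6% → $1.80
Laptop $799.56: consumer electronics → 9% + 1.75% surcharge = 10.75% → $85.95
Dress shirt $65.78: apparel → 0% → $0.00
Total tax = $1.40 + $11.56 + $5.36 + $0.32 + $3.40 + $0.15 + $1.80 + $85.95 = $109.94

$109.94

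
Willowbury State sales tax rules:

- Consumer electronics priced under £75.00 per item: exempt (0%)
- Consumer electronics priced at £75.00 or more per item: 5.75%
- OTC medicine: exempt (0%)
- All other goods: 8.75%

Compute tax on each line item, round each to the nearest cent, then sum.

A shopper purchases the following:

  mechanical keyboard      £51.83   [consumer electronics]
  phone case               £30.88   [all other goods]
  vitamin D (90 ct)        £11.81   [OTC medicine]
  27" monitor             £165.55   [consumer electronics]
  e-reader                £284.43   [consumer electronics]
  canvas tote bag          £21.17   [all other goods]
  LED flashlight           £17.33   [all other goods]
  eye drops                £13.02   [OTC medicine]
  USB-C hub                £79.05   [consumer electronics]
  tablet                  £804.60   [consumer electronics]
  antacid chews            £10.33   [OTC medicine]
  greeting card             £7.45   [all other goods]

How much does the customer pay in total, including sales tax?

Mechanical keyboard £51.83: consumer electronics, under £75.00 → 0% → £0.00
Phone case £30.88: all other goods → 8.75% → £2.70
Vitamin D (90 ct) £11.81: OTC medicine → 0% → £0.00
27" monitor £165.55: consumer electronics, £75.00 or more → 5.75% → £9.52
E-reader £284.43: consumer electronics, £75.00 or more → 5.75% → £16.35
Canvas tote bag £21.17: all other goods → 8.75% → £1.85
LED flashlight £17.33: all other goods → 8.75% → £1.52
Eye drops £13.02: OTC medicine → 0% → £0.00
USB-C hub £79.05: consumer electronics, £75.00 or more → 5.75% → £4.55
Tablet £804.60: consumer electronics, £75.00 or more → 5.75% → £46.26
Antacid chews £10.33: OTC medicine → 0% → £0.00
Greeting card £7.45: all other goods → 8.75% → £0.65
Subtotal = £1497.45; tax = £83.40; total due = £1580.85

£1580.85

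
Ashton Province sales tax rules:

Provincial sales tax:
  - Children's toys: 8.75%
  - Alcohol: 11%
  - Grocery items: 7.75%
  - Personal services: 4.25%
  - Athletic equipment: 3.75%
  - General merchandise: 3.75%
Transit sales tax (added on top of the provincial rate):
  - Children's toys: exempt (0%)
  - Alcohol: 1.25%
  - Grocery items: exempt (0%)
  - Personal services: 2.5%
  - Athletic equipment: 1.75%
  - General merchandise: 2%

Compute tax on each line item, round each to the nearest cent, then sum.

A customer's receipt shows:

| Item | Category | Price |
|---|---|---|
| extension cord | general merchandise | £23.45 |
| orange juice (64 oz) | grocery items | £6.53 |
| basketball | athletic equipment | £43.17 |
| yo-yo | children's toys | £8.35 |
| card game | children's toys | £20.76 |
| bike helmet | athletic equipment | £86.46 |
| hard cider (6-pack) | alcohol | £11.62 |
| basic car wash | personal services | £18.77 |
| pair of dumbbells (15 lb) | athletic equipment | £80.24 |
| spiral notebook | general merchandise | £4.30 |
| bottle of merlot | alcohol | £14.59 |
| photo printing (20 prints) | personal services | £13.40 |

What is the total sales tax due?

£21.58

Extension cord £23.45: general merchandise → 3.75% + 2% transit = 5.75% → £1.35
Orange juice (64 oz) £6.53: grocery items → 7.75% + 0% transit = 7.75% → £0.51
Basketball £43.17: athletic equipment → 3.75% + 1.75% transit = 5.5% → £2.37
Yo-yo £8.35: children's toys → 8.75% + 0% transit = 8.75% → £0.73
Card game £20.76: children's toys → 8.75% + 0% transit = 8.75% → £1.82
Bike helmet £86.46: athletic equipment → 3.75% + 1.75% transit = 5.5% → £4.76
Hard cider (6-pack) £11.62: alcohol → 11% + 1.25% transit = 12.25% → £1.42
Basic car wash £18.77: personal services → 4.25% + 2.5% transit = 6.75% → £1.27
Pair of dumbbells (15 lb) £80.24: athletic equipment → 3.75% + 1.75% transit = 5.5% → £4.41
Spiral notebook £4.30: general merchandise → 3.75% + 2% transit = 5.75% → £0.25
Bottle of merlot £14.59: alcohol → 11% + 1.25% transit = 12.25% → £1.79
Photo printing (20 prints) £13.40: personal services → 4.25% + 2.5% transit = 6.75% → £0.90
Total tax = £1.35 + £0.51 + £2.37 + £0.73 + £1.82 + £4.76 + £1.42 + £1.27 + £4.41 + £0.25 + £1.79 + £0.90 = £21.58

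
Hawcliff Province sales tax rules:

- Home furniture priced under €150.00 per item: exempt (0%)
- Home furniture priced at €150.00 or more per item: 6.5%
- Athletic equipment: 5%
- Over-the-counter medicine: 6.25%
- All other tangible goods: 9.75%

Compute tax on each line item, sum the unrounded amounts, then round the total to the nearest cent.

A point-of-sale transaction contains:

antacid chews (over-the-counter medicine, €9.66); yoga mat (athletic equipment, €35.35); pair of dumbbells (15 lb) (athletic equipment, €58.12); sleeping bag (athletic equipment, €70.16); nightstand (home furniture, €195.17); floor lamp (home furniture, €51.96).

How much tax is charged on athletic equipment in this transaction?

Yoga mat €35.35: athletic equipment → 5% → €1.7675
Pair of dumbbells (15 lb) €58.12: athletic equipment → 5% → €2.906
Sleeping bag €70.16: athletic equipment → 5% → €3.508
Tax on athletic equipment: unrounded sum = €8.1815 → €8.18

€8.18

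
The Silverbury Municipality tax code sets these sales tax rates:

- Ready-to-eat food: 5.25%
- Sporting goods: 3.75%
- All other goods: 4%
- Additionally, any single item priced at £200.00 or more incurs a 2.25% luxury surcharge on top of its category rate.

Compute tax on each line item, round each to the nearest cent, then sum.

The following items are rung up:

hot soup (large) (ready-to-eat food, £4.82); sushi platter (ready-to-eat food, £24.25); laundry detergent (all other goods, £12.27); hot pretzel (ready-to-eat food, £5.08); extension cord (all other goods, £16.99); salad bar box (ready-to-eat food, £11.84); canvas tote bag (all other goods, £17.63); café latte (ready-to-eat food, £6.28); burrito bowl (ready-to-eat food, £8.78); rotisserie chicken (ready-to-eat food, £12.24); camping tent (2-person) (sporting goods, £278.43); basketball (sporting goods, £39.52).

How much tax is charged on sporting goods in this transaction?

Camping tent (2-person) £278.43: sporting goods → 3.75% + 2.25% surcharge = 6% → £16.71
Basketball £39.52: sporting goods → 3.75% → £1.48
Tax on sporting goods = £16.71 + £1.48 = £18.19

£18.19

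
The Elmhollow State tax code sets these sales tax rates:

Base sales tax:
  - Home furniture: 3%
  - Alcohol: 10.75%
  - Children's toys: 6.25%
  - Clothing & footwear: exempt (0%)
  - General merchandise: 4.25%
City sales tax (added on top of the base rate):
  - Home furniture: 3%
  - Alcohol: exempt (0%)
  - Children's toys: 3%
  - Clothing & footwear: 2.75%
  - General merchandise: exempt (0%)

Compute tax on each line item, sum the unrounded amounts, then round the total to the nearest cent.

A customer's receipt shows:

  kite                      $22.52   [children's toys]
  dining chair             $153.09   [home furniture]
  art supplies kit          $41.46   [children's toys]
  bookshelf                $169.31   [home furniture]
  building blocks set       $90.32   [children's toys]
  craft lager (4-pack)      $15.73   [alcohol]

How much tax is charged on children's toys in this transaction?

$14.27

Kite $22.52: children's toys → 6.25% + 3% city = 9.25% → $2.0831
Art supplies kit $41.46: children's toys → 6.25% + 3% city = 9.25% → $3.83505
Building blocks set $90.32: children's toys → 6.25% + 3% city = 9.25% → $8.3546
Tax on children's toys: unrounded sum = $14.27275 → $14.27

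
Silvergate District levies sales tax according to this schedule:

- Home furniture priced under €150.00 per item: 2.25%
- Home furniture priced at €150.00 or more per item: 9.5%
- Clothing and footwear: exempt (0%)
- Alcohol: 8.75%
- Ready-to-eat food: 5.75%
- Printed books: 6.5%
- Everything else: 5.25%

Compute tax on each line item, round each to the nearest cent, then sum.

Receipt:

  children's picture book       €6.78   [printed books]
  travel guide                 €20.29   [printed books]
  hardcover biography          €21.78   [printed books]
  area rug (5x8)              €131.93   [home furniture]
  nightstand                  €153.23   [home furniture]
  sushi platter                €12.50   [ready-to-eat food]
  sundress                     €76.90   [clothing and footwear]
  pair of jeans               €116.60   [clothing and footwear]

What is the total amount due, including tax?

€561.44

Children's picture book €6.78: printed books → 6.5% → €0.44
Travel guide €20.29: printed books → 6.5% → €1.32
Hardcover biography €21.78: printed books → 6.5% → €1.42
Area rug (5x8) €131.93: home furniture, under €150.00 → 2.25% → €2.97
Nightstand €153.23: home furniture, €150.00 or more → 9.5% → €14.56
Sushi platter €12.50: ready-to-eat food → 5.75% → €0.72
Sundress €76.90: clothing and footwear → 0% → €0.00
Pair of jeans €116.60: clothing and footwear → 0% → €0.00
Subtotal = €540.01; tax = €21.43; total due = €561.44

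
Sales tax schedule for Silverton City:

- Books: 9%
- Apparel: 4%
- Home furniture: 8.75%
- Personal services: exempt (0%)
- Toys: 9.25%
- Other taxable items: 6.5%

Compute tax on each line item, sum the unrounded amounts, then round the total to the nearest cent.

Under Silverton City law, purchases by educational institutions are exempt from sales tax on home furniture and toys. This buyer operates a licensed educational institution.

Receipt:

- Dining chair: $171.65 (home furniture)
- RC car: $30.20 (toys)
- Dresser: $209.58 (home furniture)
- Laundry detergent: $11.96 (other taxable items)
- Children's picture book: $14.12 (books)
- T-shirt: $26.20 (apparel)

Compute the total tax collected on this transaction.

$3.10

Dining chair $171.65: home furniture, buyer-exempt → 0% → $0.00
RC car $30.20: toys, buyer-exempt → 0% → $0.00
Dresser $209.58: home furniture, buyer-exempt → 0% → $0.00
Laundry detergent $11.96: other taxable items → 6.5% → $0.7774
Children's picture book $14.12: books → 9% → $1.2708
T-shirt $26.20: apparel → 4% → $1.048
Unrounded tax sum = $3.0962 → $3.10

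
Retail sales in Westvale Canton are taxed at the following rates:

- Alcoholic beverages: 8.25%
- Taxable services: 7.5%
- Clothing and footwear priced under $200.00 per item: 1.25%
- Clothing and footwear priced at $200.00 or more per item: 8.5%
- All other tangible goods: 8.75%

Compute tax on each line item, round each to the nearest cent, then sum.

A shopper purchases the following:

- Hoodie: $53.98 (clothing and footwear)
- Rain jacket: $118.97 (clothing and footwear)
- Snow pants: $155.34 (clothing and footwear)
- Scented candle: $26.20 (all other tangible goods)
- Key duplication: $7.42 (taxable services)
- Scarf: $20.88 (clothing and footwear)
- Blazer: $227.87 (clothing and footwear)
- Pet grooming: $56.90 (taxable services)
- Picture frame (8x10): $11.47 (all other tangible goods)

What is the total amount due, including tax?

$710.88

Hoodie $53.98: clothing and footwear, under $200.00 → 1.25% → $0.67
Rain jacket $118.97: clothing and footwear, under $200.00 → 1.25% → $1.49
Snow pants $155.34: clothing and footwear, under $200.00 → 1.25% → $1.94
Scented candle $26.20: all other tangible goods → 8.75% → $2.29
Key duplication $7.42: taxable services → 7.5% → $0.56
Scarf $20.88: clothing and footwear, under $200.00 → 1.25% → $0.26
Blazer $227.87: clothing and footwear, $200.00 or more → 8.5% → $19.37
Pet grooming $56.90: taxable services → 7.5% → $4.27
Picture frame (8x10) $11.47: all other tangible goods → 8.75% → $1.00
Subtotal = $679.03; tax = $31.85; total due = $710.88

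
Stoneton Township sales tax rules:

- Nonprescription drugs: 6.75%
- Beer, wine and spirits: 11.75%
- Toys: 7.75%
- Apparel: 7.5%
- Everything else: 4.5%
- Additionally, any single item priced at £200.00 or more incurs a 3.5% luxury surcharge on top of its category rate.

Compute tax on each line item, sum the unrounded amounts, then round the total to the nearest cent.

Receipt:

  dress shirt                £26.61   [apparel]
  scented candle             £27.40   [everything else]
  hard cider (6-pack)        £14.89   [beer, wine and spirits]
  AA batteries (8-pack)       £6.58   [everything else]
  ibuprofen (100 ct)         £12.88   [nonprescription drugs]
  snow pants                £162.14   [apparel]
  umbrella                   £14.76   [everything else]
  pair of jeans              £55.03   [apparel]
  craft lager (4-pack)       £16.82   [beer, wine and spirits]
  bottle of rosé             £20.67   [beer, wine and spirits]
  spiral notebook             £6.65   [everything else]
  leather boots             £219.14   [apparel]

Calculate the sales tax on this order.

Dress shirt £26.61: apparel → 7.5% → £1.99575
Scented candle £27.40: everything else → 4.5% → £1.233
Hard cider (6-pack) £14.89: beer, wine and spirits → 11.75% → £1.749575
AA batteries (8-pack) £6.58: everything else → 4.5% → £0.2961
Ibuprofen (100 ct) £12.88: nonprescription drugs → 6.75% → £0.8694
Snow pants £162.14: apparel → 7.5% → £12.1605
Umbrella £14.76: everything else → 4.5% → £0.6642
Pair of jeans £55.03: apparel → 7.5% → £4.12725
Craft lager (4-pack) £16.82: beer, wine and spirits → 11.75% → £1.97635
Bottle of rosé £20.67: beer, wine and spirits → 11.75% → £2.428725
Spiral notebook £6.65: everything else → 4.5% → £0.29925
Leather boots £219.14: apparel → 7.5% + 3.5% surcharge = 11% → £24.1054
Unrounded tax sum = £51.9055 → £51.91

£51.91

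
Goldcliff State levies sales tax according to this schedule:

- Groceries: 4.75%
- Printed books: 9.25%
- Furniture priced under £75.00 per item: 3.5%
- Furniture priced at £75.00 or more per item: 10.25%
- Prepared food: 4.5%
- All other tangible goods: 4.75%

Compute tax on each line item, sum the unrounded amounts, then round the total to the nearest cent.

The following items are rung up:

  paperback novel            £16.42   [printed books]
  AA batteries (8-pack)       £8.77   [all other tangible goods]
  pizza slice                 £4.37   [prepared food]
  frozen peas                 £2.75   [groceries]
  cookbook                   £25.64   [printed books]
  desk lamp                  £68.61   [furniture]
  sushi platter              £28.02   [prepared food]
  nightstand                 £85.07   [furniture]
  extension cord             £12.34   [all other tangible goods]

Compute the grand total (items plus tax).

£269.59

Paperback novel £16.42: printed books → 9.25% → £1.51885
AA batteries (8-pack) £8.77: all other tangible goods → 4.75% → £0.416575
Pizza slice £4.37: prepared food → 4.5% → £0.19665
Frozen peas £2.75: groceries → 4.75% → £0.130625
Cookbook £25.64: printed books → 9.25% → £2.3717
Desk lamp £68.61: furniture, under £75.00 → 3.5% → £2.40135
Sushi platter £28.02: prepared food → 4.5% → £1.2609
Nightstand £85.07: furniture, £75.00 or more → 10.25% → £8.719675
Extension cord £12.34: all other tangible goods → 4.75% → £0.58615
Subtotal = £251.99; unrounded tax = £17.602475 → £17.60; total due = £269.59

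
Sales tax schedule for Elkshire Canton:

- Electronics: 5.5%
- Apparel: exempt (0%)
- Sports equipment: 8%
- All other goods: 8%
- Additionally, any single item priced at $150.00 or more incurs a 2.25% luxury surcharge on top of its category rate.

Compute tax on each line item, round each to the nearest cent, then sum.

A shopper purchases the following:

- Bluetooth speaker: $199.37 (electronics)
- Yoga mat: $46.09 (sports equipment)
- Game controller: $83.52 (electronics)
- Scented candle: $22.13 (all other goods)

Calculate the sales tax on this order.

$25.50

Bluetooth speaker $199.37: electronics → 5.5% + 2.25% surcharge = 7.75% → $15.45
Yoga mat $46.09: sports equipment → 8% → $3.69
Game controller $83.52: electronics → 5.5% → $4.59
Scented candle $22.13: all other goods → 8% → $1.77
Total tax = $15.45 + $3.69 + $4.59 + $1.77 = $25.50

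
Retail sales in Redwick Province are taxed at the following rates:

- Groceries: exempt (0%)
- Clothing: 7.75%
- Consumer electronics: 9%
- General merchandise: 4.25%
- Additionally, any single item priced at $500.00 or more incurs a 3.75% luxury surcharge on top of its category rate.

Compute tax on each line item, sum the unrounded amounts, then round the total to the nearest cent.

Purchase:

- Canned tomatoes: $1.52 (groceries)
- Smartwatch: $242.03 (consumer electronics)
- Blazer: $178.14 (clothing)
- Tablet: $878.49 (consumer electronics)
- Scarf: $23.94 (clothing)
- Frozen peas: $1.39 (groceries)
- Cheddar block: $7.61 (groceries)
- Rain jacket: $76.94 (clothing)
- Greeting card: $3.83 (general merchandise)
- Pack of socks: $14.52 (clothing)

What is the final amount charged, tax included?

$1585.11

Canned tomatoes $1.52: groceries → 0% → $0.00
Smartwatch $242.03: consumer electronics → 9% → $21.7827
Blazer $178.14: clothing → 7.75% → $13.80585
Tablet $878.49: consumer electronics → 9% + 3.75% surcharge = 12.75% → $112.007475
Scarf $23.94: clothing → 7.75% → $1.85535
Frozen peas $1.39: groceries → 0% → $0.00
Cheddar block $7.61: groceries → 0% → $0.00
Rain jacket $76.94: clothing → 7.75% → $5.96285
Greeting card $3.83: general merchandise → 4.25% → $0.162775
Pack of socks $14.52: clothing → 7.75% → $1.1253
Subtotal = $1428.41; unrounded tax = $156.7023 → $156.70; total due = $1585.11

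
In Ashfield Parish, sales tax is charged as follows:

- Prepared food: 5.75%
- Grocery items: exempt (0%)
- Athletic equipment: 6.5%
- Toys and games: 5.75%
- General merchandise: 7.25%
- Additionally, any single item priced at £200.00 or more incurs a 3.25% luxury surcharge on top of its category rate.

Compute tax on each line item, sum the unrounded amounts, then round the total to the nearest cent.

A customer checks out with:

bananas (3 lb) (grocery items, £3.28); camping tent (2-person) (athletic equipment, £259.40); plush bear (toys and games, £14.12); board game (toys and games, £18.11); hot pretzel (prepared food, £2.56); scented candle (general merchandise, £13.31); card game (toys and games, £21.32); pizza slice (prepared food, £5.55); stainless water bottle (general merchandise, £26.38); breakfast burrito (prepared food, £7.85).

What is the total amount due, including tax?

£404.05

Bananas (3 lb) £3.28: grocery items → 0% → £0.00
Camping tent (2-person) £259.40: athletic equipment → 6.5% + 3.25% surcharge = 9.75% → £25.2915
Plush bear £14.12: toys and games → 5.75% → £0.8119
Board game £18.11: toys and games → 5.75% → £1.041325
Hot pretzel £2.56: prepared food → 5.75% → £0.1472
Scented candle £13.31: general merchandise → 7.25% → £0.964975
Card game £21.32: toys and games → 5.75% → £1.2259
Pizza slice £5.55: prepared food → 5.75% → £0.319125
Stainless water bottle £26.38: general merchandise → 7.25% → £1.91255
Breakfast burrito £7.85: prepared food → 5.75% → £0.451375
Subtotal = £371.88; unrounded tax = £32.16585 → £32.17; total due = £404.05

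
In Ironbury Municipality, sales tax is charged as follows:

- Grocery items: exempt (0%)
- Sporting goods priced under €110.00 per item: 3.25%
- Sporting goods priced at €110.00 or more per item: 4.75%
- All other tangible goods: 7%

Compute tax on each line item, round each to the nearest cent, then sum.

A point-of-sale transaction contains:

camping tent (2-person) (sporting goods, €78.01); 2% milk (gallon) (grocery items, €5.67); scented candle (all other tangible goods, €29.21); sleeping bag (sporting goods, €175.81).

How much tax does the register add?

Camping tent (2-person) €78.01: sporting goods, under €110.00 → 3.25% → €2.54
2% milk (gallon) €5.67: grocery items → 0% → €0.00
Scented candle €29.21: all other tangible goods → 7% → €2.04
Sleeping bag €175.81: sporting goods, €110.00 or more → 4.75% → €8.35
Total tax = €2.54 + €2.04 + €8.35 = €12.93

€12.93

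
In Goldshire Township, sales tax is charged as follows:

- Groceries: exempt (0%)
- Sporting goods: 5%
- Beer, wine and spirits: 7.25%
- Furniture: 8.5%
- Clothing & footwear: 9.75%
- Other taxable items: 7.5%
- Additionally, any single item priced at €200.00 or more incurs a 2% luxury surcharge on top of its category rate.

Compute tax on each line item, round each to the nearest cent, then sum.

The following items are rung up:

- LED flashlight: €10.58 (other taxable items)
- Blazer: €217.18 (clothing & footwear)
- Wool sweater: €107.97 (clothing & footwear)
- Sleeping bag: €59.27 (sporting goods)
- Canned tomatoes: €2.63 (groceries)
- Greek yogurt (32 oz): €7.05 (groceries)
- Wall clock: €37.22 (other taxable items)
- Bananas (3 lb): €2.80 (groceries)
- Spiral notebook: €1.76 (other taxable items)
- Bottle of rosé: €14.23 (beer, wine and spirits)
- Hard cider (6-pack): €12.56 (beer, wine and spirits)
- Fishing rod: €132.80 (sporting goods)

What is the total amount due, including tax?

€657.35

LED flashlight €10.58: other taxable items → 7.5% → €0.79
Blazer €217.18: clothing & footwear → 9.75% + 2% surcharge = 11.75% → €25.52
Wool sweater €107.97: clothing & footwear → 9.75% → €10.53
Sleeping bag €59.27: sporting goods → 5% → €2.96
Canned tomatoes €2.63: groceries → 0% → €0.00
Greek yogurt (32 oz) €7.05: groceries → 0% → €0.00
Wall clock €37.22: other taxable items → 7.5% → €2.79
Bananas (3 lb) €2.80: groceries → 0% → €0.00
Spiral notebook €1.76: other taxable items → 7.5% → €0.13
Bottle of rosé €14.23: beer, wine and spirits → 7.25% → €1.03
Hard cider (6-pack) €12.56: beer, wine and spirits → 7.25% → €0.91
Fishing rod €132.80: sporting goods → 5% → €6.64
Subtotal = €606.05; tax = €51.30; total due = €657.35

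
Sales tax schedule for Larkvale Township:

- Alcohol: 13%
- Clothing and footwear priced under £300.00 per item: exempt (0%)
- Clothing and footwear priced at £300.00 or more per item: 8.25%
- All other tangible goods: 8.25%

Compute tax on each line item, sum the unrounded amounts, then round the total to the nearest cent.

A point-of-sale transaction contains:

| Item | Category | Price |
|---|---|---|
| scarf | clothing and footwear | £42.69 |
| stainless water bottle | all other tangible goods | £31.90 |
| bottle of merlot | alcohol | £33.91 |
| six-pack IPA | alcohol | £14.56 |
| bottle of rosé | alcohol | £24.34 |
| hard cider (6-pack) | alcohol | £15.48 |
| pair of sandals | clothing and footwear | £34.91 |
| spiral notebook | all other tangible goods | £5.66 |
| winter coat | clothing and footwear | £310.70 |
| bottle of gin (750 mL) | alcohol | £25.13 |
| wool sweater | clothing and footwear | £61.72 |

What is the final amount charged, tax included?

Scarf £42.69: clothing and footwear, under £300.00 → 0% → £0.00
Stainless water bottle £31.90: all other tangible goods → 8.25% → £2.63175
Bottle of merlot £33.91: alcohol → 13% → £4.4083
Six-pack IPA £14.56: alcohol → 13% → £1.8928
Bottle of rosé £24.34: alcohol → 13% → £3.1642
Hard cider (6-pack) £15.48: alcohol → 13% → £2.0124
Pair of sandals £34.91: clothing and footwear, under £300.00 → 0% → £0.00
Spiral notebook £5.66: all other tangible goods → 8.25% → £0.46695
Winter coat £310.70: clothing and footwear, £300.00 or more → 8.25% → £25.63275
Bottle of gin (750 mL) £25.13: alcohol → 13% → £3.2669
Wool sweater £61.72: clothing and footwear, under £300.00 → 0% → £0.00
Subtotal = £601.00; unrounded tax = £43.47605 → £43.48; total due = £644.48

£644.48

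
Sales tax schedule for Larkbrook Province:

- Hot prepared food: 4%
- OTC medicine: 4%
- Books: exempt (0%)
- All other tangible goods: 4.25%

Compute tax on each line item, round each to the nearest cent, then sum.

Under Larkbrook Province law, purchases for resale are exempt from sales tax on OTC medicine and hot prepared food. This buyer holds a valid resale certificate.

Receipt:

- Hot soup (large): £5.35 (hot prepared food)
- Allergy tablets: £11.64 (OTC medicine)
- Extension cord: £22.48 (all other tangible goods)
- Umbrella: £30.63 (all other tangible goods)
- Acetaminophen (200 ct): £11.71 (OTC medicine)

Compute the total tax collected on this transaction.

Hot soup (large) £5.35: hot prepared food, buyer-exempt → 0% → £0.00
Allergy tablets £11.64: OTC medicine, buyer-exempt → 0% → £0.00
Extension cord £22.48: all other tangible goods → 4.25% → £0.96
Umbrella £30.63: all other tangible goods → 4.25% → £1.30
Acetaminophen (200 ct) £11.71: OTC medicine, buyer-exempt → 0% → £0.00
Total tax = £0.96 + £1.30 = £2.26

£2.26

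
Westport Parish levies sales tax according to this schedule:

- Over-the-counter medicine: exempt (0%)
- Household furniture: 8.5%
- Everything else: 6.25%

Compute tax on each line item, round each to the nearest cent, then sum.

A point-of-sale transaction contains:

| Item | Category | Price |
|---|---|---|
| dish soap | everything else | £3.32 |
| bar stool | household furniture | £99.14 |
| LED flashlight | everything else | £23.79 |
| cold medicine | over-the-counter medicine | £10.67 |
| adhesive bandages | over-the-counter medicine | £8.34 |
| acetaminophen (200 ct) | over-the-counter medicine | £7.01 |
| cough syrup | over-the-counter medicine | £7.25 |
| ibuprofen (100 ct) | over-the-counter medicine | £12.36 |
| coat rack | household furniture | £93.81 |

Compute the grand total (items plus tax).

£283.79

Dish soap £3.32: everything else → 6.25% → £0.21
Bar stool £99.14: household furniture → 8.5% → £8.43
LED flashlight £23.79: everything else → 6.25% → £1.49
Cold medicine £10.67: over-the-counter medicine → 0% → £0.00
Adhesive bandages £8.34: over-the-counter medicine → 0% → £0.00
Acetaminophen (200 ct) £7.01: over-the-counter medicine → 0% → £0.00
Cough syrup £7.25: over-the-counter medicine → 0% → £0.00
Ibuprofen (100 ct) £12.36: over-the-counter medicine → 0% → £0.00
Coat rack £93.81: household furniture → 8.5% → £7.97
Subtotal = £265.69; tax = £18.10; total due = £283.79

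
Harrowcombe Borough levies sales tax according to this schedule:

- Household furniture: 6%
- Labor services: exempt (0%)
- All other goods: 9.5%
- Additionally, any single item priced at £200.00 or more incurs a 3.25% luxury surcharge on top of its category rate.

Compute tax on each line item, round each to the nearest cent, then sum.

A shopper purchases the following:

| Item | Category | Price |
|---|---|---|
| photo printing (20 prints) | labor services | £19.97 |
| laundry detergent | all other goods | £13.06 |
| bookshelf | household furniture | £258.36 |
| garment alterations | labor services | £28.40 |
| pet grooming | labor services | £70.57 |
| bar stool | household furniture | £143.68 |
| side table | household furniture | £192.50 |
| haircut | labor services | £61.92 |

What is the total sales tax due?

£45.31

Photo printing (20 prints) £19.97: labor services → 0% → £0.00
Laundry detergent £13.06: all other goods → 9.5% → £1.24
Bookshelf £258.36: household furniture → 6% + 3.25% surcharge = 9.25% → £23.90
Garment alterations £28.40: labor services → 0% → £0.00
Pet grooming £70.57: labor services → 0% → £0.00
Bar stool £143.68: household furniture → 6% → £8.62
Side table £192.50: household furniture → 6% → £11.55
Haircut £61.92: labor services → 0% → £0.00
Total tax = £1.24 + £23.90 + £8.62 + £11.55 = £45.31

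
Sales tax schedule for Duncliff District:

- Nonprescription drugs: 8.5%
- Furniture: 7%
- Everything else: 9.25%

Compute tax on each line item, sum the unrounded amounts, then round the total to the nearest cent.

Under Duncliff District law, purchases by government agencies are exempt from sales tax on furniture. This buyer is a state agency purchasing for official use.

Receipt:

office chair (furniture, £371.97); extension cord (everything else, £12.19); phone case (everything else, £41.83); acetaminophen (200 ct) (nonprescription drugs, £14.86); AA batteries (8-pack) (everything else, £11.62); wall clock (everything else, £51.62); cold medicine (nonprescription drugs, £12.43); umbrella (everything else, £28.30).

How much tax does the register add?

£15.78

Office chair £371.97: furniture, buyer-exempt → 0% → £0.00
Extension cord £12.19: everything else → 9.25% → £1.127575
Phone case £41.83: everything else → 9.25% → £3.869275
Acetaminophen (200 ct) £14.86: nonprescription drugs → 8.5% → £1.2631
AA batteries (8-pack) £11.62: everything else → 9.25% → £1.07485
Wall clock £51.62: everything else → 9.25% → £4.77485
Cold medicine £12.43: nonprescription drugs → 8.5% → £1.05655
Umbrella £28.30: everything else → 9.25% → £2.61775
Unrounded tax sum = £15.78395 → £15.78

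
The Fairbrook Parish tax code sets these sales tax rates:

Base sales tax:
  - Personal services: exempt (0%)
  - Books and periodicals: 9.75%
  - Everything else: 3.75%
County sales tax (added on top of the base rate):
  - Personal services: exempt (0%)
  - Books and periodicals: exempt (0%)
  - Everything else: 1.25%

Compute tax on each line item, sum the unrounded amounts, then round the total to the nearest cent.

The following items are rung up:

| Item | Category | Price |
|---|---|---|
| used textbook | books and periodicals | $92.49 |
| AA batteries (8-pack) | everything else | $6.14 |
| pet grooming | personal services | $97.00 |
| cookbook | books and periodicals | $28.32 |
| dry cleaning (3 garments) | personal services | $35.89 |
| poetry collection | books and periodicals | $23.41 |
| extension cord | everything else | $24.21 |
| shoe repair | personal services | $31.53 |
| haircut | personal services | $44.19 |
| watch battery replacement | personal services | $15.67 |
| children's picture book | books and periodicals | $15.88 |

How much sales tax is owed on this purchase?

Used textbook $92.49: books and periodicals → 9.75% + 0% county = 9.75% → $9.017775
AA batteries (8-pack) $6.14: everything else → 3.75% + 1.25% county = 5% → $0.307
Pet grooming $97.00: personal services → 0% + 0% county = 0% → $0.00
Cookbook $28.32: books and periodicals → 9.75% + 0% county = 9.75% → $2.7612
Dry cleaning (3 garments) $35.89: personal services → 0% + 0% county = 0% → $0.00
Poetry collection $23.41: books and periodicals → 9.75% + 0% county = 9.75% → $2.282475
Extension cord $24.21: everything else → 3.75% + 1.25% county = 5% → $1.2105
Shoe repair $31.53: personal services → 0% + 0% county = 0% → $0.00
Haircut $44.19: personal services → 0% + 0% county = 0% → $0.00
Watch battery replacement $15.67: personal services → 0% + 0% county = 0% → $0.00
Children's picture book $15.88: books and periodicals → 9.75% + 0% county = 9.75% → $1.5483
Unrounded tax sum = $17.12725 → $17.13

$17.13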